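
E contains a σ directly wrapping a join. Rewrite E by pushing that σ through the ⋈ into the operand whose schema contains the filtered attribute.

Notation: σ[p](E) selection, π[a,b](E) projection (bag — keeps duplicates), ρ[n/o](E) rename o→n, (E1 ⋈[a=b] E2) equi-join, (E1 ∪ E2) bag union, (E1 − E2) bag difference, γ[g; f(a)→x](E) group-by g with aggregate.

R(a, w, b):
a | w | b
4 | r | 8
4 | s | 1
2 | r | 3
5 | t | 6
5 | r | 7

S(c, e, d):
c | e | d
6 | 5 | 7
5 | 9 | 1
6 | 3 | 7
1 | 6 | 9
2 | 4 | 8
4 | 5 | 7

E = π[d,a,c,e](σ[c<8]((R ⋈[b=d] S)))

σ filters on c, owned by the right side.
E' = π[d,a,c,e]((R ⋈[b=d] σ[c<8](S)))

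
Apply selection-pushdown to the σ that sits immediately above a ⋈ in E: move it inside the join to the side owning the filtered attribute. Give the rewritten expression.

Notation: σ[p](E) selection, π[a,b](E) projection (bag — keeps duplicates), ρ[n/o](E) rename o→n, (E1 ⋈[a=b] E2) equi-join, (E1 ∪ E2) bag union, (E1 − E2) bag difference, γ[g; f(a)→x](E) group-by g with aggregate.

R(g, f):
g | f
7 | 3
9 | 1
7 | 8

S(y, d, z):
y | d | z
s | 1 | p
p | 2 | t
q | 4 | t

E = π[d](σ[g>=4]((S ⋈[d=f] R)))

σ filters on g, owned by the right side.
E' = π[d]((S ⋈[d=f] σ[g>=4](R)))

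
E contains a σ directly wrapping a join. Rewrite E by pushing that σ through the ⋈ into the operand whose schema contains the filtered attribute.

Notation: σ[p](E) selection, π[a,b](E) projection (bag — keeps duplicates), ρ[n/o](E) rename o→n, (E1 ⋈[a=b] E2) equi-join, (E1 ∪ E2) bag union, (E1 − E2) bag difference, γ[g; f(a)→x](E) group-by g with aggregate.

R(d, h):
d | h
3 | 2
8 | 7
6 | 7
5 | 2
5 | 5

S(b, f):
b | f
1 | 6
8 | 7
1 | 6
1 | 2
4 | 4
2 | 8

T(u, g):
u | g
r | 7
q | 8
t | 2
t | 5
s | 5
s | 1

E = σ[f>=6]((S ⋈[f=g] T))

σ filters on f, owned by the left side.
E' = (σ[f>=6](S) ⋈[f=g] T)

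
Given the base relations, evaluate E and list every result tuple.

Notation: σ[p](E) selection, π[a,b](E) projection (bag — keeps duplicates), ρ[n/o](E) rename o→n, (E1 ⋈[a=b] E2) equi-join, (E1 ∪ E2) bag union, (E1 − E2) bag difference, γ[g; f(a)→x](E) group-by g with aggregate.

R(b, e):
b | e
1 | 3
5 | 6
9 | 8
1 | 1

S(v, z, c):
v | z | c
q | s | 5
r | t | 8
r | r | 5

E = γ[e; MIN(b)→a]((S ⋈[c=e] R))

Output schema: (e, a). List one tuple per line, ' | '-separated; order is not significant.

Row counts bottom-up:
  S → 3
  R → 4
  (S ⋈[c=e] R) → 1
  γ[e; MIN(b)→a]((S ⋈[c=e] R)) → 1

== RESULT ==
e | a
8 | 9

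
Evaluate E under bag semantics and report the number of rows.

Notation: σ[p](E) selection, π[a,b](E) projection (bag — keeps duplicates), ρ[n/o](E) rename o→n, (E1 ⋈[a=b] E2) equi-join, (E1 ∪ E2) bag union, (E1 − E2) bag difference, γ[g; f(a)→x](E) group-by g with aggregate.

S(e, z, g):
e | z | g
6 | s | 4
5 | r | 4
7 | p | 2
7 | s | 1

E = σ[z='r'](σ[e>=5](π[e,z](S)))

Per-node cardinality:
  S → 4
  π[e,z](S) → 4
  σ[e>=5](π[e,z](S)) → 4
  σ[z='r'](σ[e>=5](π[e,z](S))) → 1

|E| = 1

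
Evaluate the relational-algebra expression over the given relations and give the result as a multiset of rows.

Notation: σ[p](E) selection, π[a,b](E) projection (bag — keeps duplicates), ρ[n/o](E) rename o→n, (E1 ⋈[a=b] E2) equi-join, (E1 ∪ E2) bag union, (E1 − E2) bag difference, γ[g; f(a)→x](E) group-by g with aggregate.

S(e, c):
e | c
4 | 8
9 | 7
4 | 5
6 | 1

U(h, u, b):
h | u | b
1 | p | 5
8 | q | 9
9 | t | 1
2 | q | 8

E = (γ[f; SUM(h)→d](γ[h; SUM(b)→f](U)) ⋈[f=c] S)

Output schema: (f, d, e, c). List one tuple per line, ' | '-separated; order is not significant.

Per-node cardinality:
  U → 4
  γ[h; SUM(b)→f](U) → 4
  γ[f; SUM(h)→d](γ[h; SUM(b)→f](U)) → 4
  S → 4
  (γ[f; SUM(h)→d](γ[h; SUM(b)→f](U)) ⋈[f=c] S) → 3

== RESULT ==
f | d | e | c
1 | 9 | 6 | 1
5 | 1 | 4 | 5
8 | 2 | 4 | 8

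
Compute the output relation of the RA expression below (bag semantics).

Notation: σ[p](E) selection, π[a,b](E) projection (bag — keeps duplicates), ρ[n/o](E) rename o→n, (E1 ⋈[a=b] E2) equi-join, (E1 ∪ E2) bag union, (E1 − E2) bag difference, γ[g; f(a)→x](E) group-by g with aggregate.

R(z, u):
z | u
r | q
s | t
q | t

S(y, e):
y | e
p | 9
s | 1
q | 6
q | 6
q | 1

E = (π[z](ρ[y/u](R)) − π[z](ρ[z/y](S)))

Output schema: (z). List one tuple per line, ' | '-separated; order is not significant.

Subexpression sizes:
  R → 3
  ρ[y/u](R) → 3
  π[z](ρ[y/u](R)) → 3
  S → 5
  ρ[z/y](S) → 5
  π[z](ρ[z/y](S)) → 5
  (π[z](ρ[y/u](R)) − π[z](ρ[z/y](S))) → 1

== RESULT ==
z
r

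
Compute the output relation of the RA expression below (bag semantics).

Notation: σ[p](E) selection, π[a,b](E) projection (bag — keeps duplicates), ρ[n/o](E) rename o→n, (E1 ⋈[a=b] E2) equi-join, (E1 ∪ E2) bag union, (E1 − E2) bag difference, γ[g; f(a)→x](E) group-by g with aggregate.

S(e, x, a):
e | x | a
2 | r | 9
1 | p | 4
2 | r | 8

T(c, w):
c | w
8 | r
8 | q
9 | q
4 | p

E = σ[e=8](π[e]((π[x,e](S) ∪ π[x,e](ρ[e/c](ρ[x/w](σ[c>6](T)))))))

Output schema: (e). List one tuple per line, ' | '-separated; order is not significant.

Per-node cardinality:
  S → 3
  π[x,e](S) → 3
  T → 4
  σ[c>6](T) → 3
  ρ[x/w](σ[c>6](T)) → 3
  ρ[e/c](ρ[x/w](σ[c>6](T))) → 3
  π[x,e](ρ[e/c](ρ[x/w](σ[c>6](T)))) → 3
  (π[x,e](S) ∪ π[x,e](ρ[e/c](ρ[x/w](σ[c>6](T))))) → 6
  π[e]((π[x,e](S) ∪ π[x,e](ρ[e/c](ρ[x/w](σ[c>6](T)))))) → 6
  σ[e=8](π[e]((π[x,e](S) ∪ π[x,e](ρ[e/c](ρ[x/w](σ[c>6](T))))))) → 2

== RESULT ==
e
8
8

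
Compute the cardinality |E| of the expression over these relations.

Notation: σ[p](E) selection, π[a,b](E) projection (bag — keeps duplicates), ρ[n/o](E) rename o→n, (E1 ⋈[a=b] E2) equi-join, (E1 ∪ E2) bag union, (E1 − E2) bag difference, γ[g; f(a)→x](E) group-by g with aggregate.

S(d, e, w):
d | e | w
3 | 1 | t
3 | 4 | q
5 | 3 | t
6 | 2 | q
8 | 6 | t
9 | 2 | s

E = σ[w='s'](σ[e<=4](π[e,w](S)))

Subexpression sizes:
  S → 6
  π[e,w](S) → 6
  σ[e<=4](π[e,w](S)) → 5
  σ[w='s'](σ[e<=4](π[e,w](S))) → 1

|E| = 1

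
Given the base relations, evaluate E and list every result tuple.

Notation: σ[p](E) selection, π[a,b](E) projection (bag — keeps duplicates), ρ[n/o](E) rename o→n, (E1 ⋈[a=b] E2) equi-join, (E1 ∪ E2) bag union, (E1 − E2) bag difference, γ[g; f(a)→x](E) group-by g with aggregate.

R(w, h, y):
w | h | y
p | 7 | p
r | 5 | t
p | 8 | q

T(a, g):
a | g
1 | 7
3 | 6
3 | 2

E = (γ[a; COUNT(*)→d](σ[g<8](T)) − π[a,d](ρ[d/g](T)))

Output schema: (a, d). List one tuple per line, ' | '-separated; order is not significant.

Stepwise |·|:
  T → 3
  σ[g<8](T) → 3
  γ[a; COUNT(*)→d](σ[g<8](T)) → 2
  T → 3
  ρ[d/g](T) → 3
  π[a,d](ρ[d/g](T)) → 3
  (γ[a; COUNT(*)→d](σ[g<8](T)) − π[a,d](ρ[d/g](T))) → 1

== RESULT ==
a | d
1 | 1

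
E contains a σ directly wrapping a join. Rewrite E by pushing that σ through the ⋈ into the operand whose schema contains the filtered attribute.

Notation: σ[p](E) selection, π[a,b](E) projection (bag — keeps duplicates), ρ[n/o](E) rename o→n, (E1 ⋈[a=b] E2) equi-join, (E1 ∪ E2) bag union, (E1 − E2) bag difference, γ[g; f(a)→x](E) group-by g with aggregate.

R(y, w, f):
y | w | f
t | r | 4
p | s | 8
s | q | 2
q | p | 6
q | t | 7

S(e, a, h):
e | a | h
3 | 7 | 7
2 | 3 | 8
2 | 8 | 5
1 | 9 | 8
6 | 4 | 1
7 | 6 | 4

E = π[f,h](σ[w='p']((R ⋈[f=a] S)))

σ filters on w, owned by the left side.
E' = π[f,h]((σ[w='p'](R) ⋈[f=a] S))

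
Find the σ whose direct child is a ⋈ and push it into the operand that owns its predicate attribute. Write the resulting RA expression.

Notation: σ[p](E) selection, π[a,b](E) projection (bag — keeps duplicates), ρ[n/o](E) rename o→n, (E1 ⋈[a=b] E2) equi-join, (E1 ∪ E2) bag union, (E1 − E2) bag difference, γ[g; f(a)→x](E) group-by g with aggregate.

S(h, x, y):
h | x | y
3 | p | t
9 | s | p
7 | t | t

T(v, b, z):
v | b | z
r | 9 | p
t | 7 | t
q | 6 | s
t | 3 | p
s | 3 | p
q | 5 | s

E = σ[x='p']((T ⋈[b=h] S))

σ filters on x, owned by the right side.
E' = (T ⋈[b=h] σ[x='p'](S))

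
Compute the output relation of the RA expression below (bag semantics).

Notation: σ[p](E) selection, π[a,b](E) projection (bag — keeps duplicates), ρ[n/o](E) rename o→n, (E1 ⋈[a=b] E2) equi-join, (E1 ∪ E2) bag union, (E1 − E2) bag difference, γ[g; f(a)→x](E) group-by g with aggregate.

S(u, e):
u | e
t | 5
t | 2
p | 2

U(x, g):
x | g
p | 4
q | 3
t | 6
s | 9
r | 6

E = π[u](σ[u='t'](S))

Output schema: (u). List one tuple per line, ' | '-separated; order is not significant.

Stepwise |·|:
  S → 3
  σ[u='t'](S) → 2
  π[u](σ[u='t'](S)) → 2

== RESULT ==
u
t
t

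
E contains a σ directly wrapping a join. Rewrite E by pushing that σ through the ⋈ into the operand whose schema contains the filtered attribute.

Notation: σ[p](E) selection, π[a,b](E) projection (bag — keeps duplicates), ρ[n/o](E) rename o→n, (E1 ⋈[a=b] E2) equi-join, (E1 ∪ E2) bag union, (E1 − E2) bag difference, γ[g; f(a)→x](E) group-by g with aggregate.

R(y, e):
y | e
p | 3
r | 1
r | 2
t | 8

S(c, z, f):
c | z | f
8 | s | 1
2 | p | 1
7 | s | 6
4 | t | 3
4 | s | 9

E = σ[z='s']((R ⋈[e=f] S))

σ filters on z, owned by the right side.
E' = (R ⋈[e=f] σ[z='s'](S))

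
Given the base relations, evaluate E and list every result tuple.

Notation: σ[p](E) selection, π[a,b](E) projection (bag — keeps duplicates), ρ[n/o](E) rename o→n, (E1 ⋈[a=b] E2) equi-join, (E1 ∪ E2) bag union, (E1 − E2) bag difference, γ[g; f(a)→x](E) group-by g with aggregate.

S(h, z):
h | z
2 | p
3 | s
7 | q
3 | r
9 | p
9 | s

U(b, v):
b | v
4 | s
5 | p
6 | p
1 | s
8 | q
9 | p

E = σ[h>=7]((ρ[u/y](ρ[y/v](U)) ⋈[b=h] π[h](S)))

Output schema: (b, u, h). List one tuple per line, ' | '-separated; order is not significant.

Row counts bottom-up:
  U → 6
  ρ[y/v](U) → 6
  ρ[u/y](ρ[y/v](U)) → 6
  S → 6
  π[h](S) → 6
  (ρ[u/y](ρ[y/v](U)) ⋈[b=h] π[h](S)) → 2
  σ[h>=7]((ρ[u/y](ρ[y/v](U)) ⋈[b=h] π[h](S))) → 2

== RESULT ==
b | u | h
9 | p | 9
9 | p | 9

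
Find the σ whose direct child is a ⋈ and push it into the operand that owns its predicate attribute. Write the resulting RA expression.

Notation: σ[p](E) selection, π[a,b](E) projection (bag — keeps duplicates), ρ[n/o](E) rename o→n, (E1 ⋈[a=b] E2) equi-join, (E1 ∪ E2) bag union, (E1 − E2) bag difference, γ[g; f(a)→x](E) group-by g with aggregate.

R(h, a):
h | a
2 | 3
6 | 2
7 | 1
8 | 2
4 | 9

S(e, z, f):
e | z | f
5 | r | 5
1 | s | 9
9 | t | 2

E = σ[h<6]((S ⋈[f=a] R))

σ filters on h, owned by the right side.
E' = (S ⋈[f=a] σ[h<6](R))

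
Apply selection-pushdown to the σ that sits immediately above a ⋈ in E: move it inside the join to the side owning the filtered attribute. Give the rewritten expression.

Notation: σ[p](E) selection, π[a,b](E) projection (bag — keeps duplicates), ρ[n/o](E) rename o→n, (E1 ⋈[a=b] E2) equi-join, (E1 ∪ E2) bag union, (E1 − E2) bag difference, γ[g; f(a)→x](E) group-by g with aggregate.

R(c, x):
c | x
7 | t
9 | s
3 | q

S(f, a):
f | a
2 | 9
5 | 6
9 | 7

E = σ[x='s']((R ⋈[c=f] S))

σ filters on x, owned by the left side.
E' = (σ[x='s'](R) ⋈[c=f] S)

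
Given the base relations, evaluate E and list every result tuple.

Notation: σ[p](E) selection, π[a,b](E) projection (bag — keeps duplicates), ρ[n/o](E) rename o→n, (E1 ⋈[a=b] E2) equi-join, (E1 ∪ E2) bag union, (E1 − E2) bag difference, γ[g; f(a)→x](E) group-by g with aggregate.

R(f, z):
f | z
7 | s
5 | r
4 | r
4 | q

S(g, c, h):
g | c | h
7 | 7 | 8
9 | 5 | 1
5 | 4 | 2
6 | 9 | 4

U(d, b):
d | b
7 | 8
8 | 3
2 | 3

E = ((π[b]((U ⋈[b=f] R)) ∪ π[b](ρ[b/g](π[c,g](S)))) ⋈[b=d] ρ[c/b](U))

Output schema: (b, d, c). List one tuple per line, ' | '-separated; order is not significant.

Stepwise |·|:
  U → 3
  R → 4
  (U ⋈[b=f] R) → 0
  π[b]((U ⋈[b=f] R)) → 0
  S → 4
  π[c,g](S) → 4
  ρ[b/g](π[c,g](S)) → 4
  π[b](ρ[b/g](π[c,g](S))) → 4
  (π[b]((U ⋈[b=f] R)) ∪ π[b](ρ[b/g](π[c,g](S)))) → 4
  U → 3
  ρ[c/b](U) → 3
  ((π[b]((U ⋈[b=f] R)) ∪ π[b](ρ[b/g](π[c,g](S)))) ⋈[b=d] ρ[c/b](U)) → 1

== RESULT ==
b | d | c
7 | 7 | 8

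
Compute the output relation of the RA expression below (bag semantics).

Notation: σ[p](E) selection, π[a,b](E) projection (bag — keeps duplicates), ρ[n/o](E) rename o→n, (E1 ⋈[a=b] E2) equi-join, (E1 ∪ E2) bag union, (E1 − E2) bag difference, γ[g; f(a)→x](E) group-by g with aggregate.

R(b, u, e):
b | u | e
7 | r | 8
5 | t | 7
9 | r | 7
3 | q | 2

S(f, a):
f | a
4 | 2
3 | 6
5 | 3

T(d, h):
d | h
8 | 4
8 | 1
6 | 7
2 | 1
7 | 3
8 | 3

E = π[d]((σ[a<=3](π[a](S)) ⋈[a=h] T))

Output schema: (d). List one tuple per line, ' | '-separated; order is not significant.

Stepwise |·|:
  S → 3
  π[a](S) → 3
  σ[a<=3](π[a](S)) → 2
  T → 6
  (σ[a<=3](π[a](S)) ⋈[a=h] T) → 2
  π[d]((σ[a<=3](π[a](S)) ⋈[a=h] T)) → 2

== RESULT ==
d
7
8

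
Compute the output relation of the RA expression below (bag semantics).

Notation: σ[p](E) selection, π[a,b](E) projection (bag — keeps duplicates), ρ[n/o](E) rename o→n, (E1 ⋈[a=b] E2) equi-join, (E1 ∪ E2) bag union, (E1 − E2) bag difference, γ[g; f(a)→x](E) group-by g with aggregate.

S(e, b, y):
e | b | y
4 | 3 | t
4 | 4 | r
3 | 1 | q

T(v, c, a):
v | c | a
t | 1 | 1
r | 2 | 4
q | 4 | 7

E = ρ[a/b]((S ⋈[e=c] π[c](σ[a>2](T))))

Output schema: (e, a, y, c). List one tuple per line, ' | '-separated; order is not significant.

Subexpression sizes:
  S → 3
  T → 3
  σ[a>2](T) → 2
  π[c](σ[a>2](T)) → 2
  (S ⋈[e=c] π[c](σ[a>2](T))) → 2
  ρ[a/b]((S ⋈[e=c] π[c](σ[a>2](T)))) → 2

== RESULT ==
e | a | y | c
4 | 3 | t | 4
4 | 4 | r | 4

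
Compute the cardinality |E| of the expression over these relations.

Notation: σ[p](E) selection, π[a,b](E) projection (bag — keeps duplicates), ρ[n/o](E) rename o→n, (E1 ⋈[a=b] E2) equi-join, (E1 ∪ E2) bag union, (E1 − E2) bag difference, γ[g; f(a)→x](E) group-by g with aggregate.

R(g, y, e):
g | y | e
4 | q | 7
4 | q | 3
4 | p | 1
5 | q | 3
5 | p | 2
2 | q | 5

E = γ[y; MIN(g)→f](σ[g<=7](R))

Per-node cardinality:
  R → 6
  σ[g<=7](R) → 6
  γ[y; MIN(g)→f](σ[g<=7](R)) → 2

|E| = 2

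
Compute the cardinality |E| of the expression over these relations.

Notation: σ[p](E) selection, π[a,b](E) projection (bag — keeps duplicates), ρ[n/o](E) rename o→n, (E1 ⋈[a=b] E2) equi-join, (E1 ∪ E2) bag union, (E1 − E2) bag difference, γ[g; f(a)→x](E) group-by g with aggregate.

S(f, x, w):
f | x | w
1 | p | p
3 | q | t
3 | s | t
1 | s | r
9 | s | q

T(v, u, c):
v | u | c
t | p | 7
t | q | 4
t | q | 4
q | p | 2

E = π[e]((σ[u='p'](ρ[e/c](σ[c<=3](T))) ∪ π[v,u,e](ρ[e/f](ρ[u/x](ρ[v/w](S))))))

Subexpression sizes:
  T → 4
  σ[c<=3](T) → 1
  ρ[e/c](σ[c<=3](T)) → 1
  σ[u='p'](ρ[e/c](σ[c<=3](T))) → 1
  S → 5
  ρ[v/w](S) → 5
  ρ[u/x](ρ[v/w](S)) → 5
  ρ[e/f](ρ[u/x](ρ[v/w](S))) → 5
  π[v,u,e](ρ[e/f](ρ[u/x](ρ[v/w](S)))) → 5
  (σ[u='p'](ρ[e/c](σ[c<=3](T))) ∪ π[v,u,e](ρ[e/f](ρ[u/x](ρ[v/w](S))))) → 6
  π[e]((σ[u='p'](ρ[e/c](σ[c<=3](T))) ∪ π[v,u,e](ρ[e/f](ρ[u/x](ρ[v/w](S)))))) → 6

|E| = 6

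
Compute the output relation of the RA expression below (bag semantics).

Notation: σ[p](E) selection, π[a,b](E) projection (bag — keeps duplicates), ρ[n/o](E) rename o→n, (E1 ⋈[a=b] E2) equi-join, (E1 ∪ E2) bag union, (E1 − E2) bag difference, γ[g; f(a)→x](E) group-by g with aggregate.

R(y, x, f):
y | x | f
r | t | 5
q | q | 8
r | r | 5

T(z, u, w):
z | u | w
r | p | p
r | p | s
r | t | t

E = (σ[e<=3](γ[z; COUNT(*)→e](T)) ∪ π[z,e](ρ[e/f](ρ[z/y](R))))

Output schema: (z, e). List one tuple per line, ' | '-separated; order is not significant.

Subexpression sizes:
  T → 3
  γ[z; COUNT(*)→e](T) → 1
  σ[e<=3](γ[z; COUNT(*)→e](T)) → 1
  R → 3
  ρ[z/y](R) → 3
  ρ[e/f](ρ[z/y](R)) → 3
  π[z,e](ρ[e/f](ρ[z/y](R))) → 3
  (σ[e<=3](γ[z; COUNT(*)→e](T)) ∪ π[z,e](ρ[e/f](ρ[z/y](R)))) → 4

== RESULT ==
z | e
q | 8
r | 3
r | 5
r | 5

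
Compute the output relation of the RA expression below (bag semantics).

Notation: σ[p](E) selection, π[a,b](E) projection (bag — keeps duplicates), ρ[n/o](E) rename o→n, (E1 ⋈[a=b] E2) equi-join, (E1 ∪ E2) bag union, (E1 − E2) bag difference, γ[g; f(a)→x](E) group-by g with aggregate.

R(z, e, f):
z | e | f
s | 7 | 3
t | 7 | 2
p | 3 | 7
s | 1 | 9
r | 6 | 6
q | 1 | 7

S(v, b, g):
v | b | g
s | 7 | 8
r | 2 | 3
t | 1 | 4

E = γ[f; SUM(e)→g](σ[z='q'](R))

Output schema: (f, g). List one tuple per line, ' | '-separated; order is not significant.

Per-node cardinality:
  R → 6
  σ[z='q'](R) → 1
  γ[f; SUM(e)→g](σ[z='q'](R)) → 1

== RESULT ==
f | g
7 | 1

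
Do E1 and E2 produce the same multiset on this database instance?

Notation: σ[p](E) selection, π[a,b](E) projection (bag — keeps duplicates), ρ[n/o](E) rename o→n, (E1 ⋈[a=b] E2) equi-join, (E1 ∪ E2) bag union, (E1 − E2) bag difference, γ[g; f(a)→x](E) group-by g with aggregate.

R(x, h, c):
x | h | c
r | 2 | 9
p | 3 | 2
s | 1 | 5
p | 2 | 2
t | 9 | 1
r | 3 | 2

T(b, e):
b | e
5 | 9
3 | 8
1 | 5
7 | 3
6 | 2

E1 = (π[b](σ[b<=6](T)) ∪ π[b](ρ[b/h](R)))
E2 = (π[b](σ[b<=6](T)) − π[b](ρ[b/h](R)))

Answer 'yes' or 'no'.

E1 row counts bottom-up:
  T → 5
  σ[b<=6](T) → 4
  π[b](σ[b<=6](T)) → 4
  R → 6
  ρ[b/h](R) → 6
  π[b](ρ[b/h](R)) → 6
  (π[b](σ[b<=6](T)) ∪ π[b](ρ[b/h](R))) → 10
E2 row counts bottom-up:
  T → 5
  σ[b<=6](T) → 4
  π[b](σ[b<=6](T)) → 4
  R → 6
  ρ[b/h](R) → 6
  π[b](ρ[b/h](R)) → 6
  (π[b](σ[b<=6](T)) − π[b](ρ[b/h](R))) → 2

E1 result:
b
1
1
2
2
3
3
3
5
6
9
E2 result:
b
5
6
Witness: (1,) appears 2× in E1 but 0× in E2.

no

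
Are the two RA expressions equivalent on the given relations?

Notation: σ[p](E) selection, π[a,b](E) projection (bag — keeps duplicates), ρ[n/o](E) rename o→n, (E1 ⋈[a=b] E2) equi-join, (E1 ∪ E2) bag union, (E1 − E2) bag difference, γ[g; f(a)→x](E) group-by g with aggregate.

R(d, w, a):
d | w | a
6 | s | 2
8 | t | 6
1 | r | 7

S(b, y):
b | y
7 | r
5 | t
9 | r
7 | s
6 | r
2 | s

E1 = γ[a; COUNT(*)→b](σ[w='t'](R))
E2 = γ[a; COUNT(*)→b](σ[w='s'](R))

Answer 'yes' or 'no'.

E1 subexpression sizes:
  R → 3
  σ[w='t'](R) → 1
  γ[a; COUNT(*)→b](σ[w='t'](R)) → 1
E2 subexpression sizes:
  R → 3
  σ[w='s'](R) → 1
  γ[a; COUNT(*)→b](σ[w='s'](R)) → 1

E1 result:
a | b
6 | 1
E2 result:
a | b
2 | 1
Witness: (6, 1) appears 1× in E1 but 0× in E2.

no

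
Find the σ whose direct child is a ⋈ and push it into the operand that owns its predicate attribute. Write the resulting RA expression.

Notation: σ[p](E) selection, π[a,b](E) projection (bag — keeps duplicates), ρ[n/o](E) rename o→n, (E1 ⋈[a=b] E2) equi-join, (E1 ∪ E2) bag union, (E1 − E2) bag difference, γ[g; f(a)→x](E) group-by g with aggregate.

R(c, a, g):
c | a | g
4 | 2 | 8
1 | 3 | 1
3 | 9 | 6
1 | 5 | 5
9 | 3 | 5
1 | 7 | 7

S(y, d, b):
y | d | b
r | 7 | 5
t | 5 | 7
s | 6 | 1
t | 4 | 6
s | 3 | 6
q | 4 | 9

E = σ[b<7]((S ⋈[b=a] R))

σ filters on b, owned by the left side.
E' = (σ[b<7](S) ⋈[b=a] R)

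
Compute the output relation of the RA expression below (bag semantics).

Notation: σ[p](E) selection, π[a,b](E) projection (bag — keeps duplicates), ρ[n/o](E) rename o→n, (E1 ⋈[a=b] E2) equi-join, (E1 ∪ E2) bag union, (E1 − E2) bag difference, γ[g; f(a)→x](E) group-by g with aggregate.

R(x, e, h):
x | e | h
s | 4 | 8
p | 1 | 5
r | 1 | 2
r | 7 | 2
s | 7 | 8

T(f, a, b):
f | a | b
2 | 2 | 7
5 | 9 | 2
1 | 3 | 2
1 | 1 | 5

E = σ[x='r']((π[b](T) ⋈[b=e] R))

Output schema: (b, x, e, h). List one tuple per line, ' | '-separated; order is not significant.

Per-node cardinality:
  T → 4
  π[b](T) → 4
  R → 5
  (π[b](T) ⋈[b=e] R) → 2
  σ[x='r']((π[b](T) ⋈[b=e] R)) → 1

== RESULT ==
b | x | e | h
7 | r | 7 | 2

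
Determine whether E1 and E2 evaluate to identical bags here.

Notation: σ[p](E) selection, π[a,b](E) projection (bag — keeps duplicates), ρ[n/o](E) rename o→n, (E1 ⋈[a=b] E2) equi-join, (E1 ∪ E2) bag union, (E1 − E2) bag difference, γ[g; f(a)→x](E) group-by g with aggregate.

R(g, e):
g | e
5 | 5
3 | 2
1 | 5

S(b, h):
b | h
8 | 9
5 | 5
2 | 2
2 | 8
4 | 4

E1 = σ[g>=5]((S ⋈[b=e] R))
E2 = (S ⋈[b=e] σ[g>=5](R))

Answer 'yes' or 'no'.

E1 subexpression sizes:
  S → 5
  R → 3
  (S ⋈[b=e] R) → 4
  σ[g>=5]((S ⋈[b=e] R)) → 1
E2 subexpression sizes:
  S → 5
  R → 3
  σ[g>=5](R) → 1
  (S ⋈[b=e] σ[g>=5](R)) → 1

E1 and E2 produce the same multiset:
b | h | g | e
5 | 5 | 5 | 5

yes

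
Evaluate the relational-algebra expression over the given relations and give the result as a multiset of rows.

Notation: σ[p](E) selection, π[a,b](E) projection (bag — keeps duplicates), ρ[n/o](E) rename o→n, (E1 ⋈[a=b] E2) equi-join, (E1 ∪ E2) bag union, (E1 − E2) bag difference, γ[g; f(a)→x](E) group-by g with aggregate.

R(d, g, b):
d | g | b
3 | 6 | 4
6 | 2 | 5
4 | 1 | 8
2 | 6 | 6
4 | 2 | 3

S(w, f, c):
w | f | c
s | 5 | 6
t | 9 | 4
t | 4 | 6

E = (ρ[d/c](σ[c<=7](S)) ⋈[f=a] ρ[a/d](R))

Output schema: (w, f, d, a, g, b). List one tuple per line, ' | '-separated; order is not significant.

Stepwise |·|:
  S → 3
  σ[c<=7](S) → 3
  ρ[d/c](σ[c<=7](S)) → 3
  R → 5
  ρ[a/d](R) → 5
  (ρ[d/c](σ[c<=7](S)) ⋈[f=a] ρ[a/d](R)) → 2

== RESULT ==
w | f | d | a | g | b
t | 4 | 6 | 4 | 1 | 8
t | 4 | 6 | 4 | 2 | 3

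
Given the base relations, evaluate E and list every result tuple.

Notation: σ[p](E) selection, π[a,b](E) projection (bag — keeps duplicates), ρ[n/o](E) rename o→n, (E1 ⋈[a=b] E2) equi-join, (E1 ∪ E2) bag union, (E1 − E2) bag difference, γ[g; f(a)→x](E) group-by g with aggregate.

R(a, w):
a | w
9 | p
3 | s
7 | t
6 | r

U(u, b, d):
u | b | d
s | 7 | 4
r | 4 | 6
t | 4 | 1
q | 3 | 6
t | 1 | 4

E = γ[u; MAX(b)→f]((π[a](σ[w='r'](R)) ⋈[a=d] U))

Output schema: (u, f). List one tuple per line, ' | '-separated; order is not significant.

Row counts bottom-up:
  R → 4
  σ[w='r'](R) → 1
  π[a](σ[w='r'](R)) → 1
  U → 5
  (π[a](σ[w='r'](R)) ⋈[a=d] U) → 2
  γ[u; MAX(b)→f]((π[a](σ[w='r'](R)) ⋈[a=d] U)) → 2

== RESULT ==
u | f
q | 3
r | 4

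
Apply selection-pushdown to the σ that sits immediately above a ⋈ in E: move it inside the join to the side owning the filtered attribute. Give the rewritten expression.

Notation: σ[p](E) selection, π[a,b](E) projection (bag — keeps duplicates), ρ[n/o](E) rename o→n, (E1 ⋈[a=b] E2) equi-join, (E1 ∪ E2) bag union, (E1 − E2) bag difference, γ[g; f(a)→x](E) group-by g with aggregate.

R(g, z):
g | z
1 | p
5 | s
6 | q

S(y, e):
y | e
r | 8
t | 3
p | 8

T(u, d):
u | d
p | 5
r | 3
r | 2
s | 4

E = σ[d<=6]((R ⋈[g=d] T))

σ filters on d, owned by the right side.
E' = (R ⋈[g=d] σ[d<=6](T))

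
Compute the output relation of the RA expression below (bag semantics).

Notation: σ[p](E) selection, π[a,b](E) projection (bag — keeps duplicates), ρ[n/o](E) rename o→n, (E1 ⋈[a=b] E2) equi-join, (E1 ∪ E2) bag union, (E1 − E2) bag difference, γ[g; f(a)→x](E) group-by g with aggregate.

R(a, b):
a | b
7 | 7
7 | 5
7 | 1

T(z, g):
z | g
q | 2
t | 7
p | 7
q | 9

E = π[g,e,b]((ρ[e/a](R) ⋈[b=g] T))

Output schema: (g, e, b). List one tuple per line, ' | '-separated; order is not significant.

Per-node cardinality:
  R → 3
  ρ[e/a](R) → 3
  T → 4
  (ρ[e/a](R) ⋈[b=g] T) → 2
  π[g,e,b]((ρ[e/a](R) ⋈[b=g] T)) → 2

== RESULT ==
g | e | b
7 | 7 | 7
7 | 7 | 7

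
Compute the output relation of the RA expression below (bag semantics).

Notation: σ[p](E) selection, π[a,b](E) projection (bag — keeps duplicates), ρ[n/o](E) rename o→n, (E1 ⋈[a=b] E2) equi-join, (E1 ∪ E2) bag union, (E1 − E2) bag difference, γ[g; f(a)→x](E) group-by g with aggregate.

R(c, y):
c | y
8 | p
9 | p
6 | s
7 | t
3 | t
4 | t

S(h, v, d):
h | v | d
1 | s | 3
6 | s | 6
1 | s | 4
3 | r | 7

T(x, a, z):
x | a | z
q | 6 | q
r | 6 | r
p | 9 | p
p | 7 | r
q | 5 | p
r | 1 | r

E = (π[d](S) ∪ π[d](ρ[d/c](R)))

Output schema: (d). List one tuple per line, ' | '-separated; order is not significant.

Per-node cardinality:
  S → 4
  π[d](S) → 4
  R → 6
  ρ[d/c](R) → 6
  π[d](ρ[d/c](R)) → 6
  (π[d](S) ∪ π[d](ρ[d/c](R))) → 10

== RESULT ==
d
3
3
4
4
6
6
7
7
8
9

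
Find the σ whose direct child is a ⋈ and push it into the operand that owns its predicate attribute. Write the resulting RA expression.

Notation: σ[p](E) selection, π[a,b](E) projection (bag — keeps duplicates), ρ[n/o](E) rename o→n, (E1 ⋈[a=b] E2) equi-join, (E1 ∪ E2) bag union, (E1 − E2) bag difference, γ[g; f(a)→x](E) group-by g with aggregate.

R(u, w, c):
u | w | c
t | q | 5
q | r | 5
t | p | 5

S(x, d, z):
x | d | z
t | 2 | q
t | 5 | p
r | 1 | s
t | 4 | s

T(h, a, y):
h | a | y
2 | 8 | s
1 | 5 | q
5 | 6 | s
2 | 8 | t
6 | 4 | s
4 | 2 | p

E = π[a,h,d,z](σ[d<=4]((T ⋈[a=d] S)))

σ filters on d, owned by the right side.
E' = π[a,h,d,z]((T ⋈[a=d] σ[d<=4](S)))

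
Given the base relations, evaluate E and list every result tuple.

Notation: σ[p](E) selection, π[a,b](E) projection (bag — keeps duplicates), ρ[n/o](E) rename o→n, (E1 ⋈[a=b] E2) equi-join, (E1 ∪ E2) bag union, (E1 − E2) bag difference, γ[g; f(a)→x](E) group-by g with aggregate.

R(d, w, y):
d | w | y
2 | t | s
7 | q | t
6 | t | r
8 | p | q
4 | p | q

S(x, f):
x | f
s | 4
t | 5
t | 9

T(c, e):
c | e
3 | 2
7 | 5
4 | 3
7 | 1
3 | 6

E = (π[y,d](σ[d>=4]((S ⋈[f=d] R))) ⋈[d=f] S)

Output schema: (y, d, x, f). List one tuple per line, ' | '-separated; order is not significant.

Subexpression sizes:
  S → 3
  R → 5
  (S ⋈[f=d] R) → 1
  σ[d>=4]((S ⋈[f=d] R)) → 1
  π[y,d](σ[d>=4]((S ⋈[f=d] R))) → 1
  S → 3
  (π[y,d](σ[d>=4]((S ⋈[f=d] R))) ⋈[d=f] S) → 1

== RESULT ==
y | d | x | f
q | 4 | s | 4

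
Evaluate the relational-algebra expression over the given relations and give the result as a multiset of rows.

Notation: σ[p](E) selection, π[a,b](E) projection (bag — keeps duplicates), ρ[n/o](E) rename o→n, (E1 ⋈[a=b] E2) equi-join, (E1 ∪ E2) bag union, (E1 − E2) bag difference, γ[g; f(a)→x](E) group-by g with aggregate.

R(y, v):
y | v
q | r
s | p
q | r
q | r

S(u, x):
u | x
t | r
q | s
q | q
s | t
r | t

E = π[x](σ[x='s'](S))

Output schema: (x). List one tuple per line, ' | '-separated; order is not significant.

Stepwise |·|:
  S → 5
  σ[x='s'](S) → 1
  π[x](σ[x='s'](S)) → 1

== RESULT ==
x
s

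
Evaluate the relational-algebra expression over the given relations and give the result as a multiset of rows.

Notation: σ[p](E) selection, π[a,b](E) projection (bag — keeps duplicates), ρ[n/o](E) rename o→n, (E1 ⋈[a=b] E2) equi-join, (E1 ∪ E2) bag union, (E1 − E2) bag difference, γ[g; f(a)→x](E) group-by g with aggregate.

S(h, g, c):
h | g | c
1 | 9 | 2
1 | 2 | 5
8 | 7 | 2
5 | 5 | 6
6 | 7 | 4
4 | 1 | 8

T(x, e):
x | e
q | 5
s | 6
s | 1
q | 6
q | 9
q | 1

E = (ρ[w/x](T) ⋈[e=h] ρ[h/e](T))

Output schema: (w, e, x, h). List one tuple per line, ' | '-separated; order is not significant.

Per-node cardinality:
  T → 6
  ρ[w/x](T) → 6
  T → 6
  ρ[h/e](T) → 6
  (ρ[w/x](T) ⋈[e=h] ρ[h/e](T)) → 10

== RESULT ==
w | e | x | h
q | 1 | q | 1
q | 1 | s | 1
q | 5 | q | 5
q | 6 | q | 6
q | 6 | s | 6
q | 9 | q | 9
s | 1 | q | 1
s | 1 | s | 1
s | 6 | q | 6
s | 6 | s | 6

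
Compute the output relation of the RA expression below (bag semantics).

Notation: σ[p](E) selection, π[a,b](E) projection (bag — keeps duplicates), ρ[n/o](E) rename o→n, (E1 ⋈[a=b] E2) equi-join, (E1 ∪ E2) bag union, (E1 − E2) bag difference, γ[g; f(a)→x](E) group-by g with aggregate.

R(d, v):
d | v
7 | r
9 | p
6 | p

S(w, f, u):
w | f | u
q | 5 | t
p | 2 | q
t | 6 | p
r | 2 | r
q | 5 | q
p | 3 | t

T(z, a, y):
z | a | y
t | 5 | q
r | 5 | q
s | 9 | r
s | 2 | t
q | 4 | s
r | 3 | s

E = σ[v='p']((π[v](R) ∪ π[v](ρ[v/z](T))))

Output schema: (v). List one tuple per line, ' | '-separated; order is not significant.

Subexpression sizes:
  R → 3
  π[v](R) → 3
  T → 6
  ρ[v/z](T) → 6
  π[v](ρ[v/z](T)) → 6
  (π[v](R) ∪ π[v](ρ[v/z](T))) → 9
  σ[v='p']((π[v](R) ∪ π[v](ρ[v/z](T)))) → 2

== RESULT ==
v
p
p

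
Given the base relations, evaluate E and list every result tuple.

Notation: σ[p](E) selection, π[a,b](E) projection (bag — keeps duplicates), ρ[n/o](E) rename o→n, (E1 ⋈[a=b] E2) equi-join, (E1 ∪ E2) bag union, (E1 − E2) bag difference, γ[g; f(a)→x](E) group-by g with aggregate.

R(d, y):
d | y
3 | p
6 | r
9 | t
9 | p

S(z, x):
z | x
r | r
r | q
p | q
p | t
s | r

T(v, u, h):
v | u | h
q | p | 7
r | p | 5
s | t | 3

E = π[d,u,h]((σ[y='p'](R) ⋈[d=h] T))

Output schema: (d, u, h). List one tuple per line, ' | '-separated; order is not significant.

Stepwise |·|:
  R → 4
  σ[y='p'](R) → 2
  T → 3
  (σ[y='p'](R) ⋈[d=h] T) → 1
  π[d,u,h]((σ[y='p'](R) ⋈[d=h] T)) → 1

== RESULT ==
d | u | h
3 | t | 3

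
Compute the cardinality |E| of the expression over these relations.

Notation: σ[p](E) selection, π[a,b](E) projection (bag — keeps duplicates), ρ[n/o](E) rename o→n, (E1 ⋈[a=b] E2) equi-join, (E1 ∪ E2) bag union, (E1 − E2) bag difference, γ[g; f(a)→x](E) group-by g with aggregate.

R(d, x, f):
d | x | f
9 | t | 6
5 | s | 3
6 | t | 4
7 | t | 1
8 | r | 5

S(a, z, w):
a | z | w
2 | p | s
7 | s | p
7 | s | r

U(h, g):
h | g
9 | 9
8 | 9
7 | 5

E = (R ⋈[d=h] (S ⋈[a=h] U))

Stepwise |·|:
  R → 5
  S → 3
  U → 3
  (S ⋈[a=h] U) → 2
  (R ⋈[d=h] (S ⋈[a=h] U)) → 2

|E| = 2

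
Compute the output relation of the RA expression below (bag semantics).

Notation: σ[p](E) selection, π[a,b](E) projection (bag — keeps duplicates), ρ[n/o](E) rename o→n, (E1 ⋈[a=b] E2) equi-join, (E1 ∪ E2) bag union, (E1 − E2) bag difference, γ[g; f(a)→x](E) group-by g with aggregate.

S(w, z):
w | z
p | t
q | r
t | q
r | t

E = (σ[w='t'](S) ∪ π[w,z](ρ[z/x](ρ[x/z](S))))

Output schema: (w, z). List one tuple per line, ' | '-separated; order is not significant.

Per-node cardinality:
  S → 4
  σ[w='t'](S) → 1
  S → 4
  ρ[x/z](S) → 4
  ρ[z/x](ρ[x/z](S)) → 4
  π[w,z](ρ[z/x](ρ[x/z](S))) → 4
  (σ[w='t'](S) ∪ π[w,z](ρ[z/x](ρ[x/z](S)))) → 5

== RESULT ==
w | z
p | t
q | r
r | t
t | q
t | q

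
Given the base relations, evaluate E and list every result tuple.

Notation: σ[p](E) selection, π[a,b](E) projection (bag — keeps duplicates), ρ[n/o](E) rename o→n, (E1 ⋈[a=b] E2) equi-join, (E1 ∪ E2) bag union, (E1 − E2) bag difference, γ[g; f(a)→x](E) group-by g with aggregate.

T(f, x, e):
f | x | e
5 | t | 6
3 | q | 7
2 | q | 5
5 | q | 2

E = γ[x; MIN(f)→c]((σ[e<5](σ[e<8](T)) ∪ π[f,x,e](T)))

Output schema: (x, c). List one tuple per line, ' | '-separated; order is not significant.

Stepwise |·|:
  T → 4
  σ[e<8](T) → 4
  σ[e<5](σ[e<8](T)) → 1
  T → 4
  π[f,x,e](T) → 4
  (σ[e<5](σ[e<8](T)) ∪ π[f,x,e](T)) → 5
  γ[x; MIN(f)→c]((σ[e<5](σ[e<8](T)) ∪ π[f,x,e](T))) → 2

== RESULT ==
x | c
q | 2
t | 5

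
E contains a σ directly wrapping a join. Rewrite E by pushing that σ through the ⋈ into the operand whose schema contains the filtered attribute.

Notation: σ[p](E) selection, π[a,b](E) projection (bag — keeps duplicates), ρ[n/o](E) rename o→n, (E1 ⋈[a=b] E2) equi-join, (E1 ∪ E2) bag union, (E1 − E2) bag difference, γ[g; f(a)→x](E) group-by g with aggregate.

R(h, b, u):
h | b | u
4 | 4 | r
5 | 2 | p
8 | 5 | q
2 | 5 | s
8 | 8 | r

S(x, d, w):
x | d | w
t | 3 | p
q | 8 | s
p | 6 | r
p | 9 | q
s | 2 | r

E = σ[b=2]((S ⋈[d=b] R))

σ filters on b, owned by the right side.
E' = (S ⋈[d=b] σ[b=2](R))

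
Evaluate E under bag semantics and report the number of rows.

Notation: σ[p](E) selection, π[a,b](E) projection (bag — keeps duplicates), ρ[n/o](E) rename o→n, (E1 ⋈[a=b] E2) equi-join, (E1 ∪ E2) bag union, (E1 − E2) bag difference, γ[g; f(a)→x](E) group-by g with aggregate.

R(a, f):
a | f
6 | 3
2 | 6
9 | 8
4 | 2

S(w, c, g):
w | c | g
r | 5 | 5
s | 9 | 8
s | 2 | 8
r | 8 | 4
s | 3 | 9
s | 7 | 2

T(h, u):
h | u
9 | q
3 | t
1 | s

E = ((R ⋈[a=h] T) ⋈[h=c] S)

Subexpression sizes:
  R → 4
  T → 3
  (R ⋈[a=h] T) → 1
  S → 6
  ((R ⋈[a=h] T) ⋈[h=c] S) → 1

|E| = 1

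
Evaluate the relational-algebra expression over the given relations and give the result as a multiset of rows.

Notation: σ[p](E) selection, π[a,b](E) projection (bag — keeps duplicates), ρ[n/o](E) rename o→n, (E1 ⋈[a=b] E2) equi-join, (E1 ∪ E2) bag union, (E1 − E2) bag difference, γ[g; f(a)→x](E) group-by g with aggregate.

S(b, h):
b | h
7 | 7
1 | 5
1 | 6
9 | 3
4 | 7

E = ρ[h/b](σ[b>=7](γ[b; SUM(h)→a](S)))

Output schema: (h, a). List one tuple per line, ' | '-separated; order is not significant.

Stepwise |·|:
  S → 5
  γ[b; SUM(h)→a](S) → 4
  σ[b>=7](γ[b; SUM(h)→a](S)) → 2
  ρ[h/b](σ[b>=7](γ[b; SUM(h)→a](S))) → 2

== RESULT ==
h | a
7 | 7
9 | 3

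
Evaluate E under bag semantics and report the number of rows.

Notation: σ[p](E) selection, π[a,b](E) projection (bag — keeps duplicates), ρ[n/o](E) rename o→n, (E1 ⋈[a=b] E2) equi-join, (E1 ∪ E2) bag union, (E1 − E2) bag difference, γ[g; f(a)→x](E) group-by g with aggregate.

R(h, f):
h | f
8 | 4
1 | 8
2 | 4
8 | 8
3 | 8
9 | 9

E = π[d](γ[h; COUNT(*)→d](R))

Stepwise |·|:
  R → 6
  γ[h; COUNT(*)→d](R) → 5
  π[d](γ[h; COUNT(*)→d](R)) → 5

|E| = 5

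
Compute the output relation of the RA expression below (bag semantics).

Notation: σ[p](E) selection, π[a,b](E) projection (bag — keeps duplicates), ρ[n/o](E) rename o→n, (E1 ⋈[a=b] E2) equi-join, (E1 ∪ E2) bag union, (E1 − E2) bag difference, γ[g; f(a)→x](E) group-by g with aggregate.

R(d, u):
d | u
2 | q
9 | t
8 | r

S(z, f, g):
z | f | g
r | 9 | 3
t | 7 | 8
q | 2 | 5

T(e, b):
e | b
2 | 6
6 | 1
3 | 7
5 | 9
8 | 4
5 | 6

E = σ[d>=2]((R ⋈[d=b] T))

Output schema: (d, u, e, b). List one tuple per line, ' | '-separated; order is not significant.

Per-node cardinality:
  R → 3
  T → 6
  (R ⋈[d=b] T) → 1
  σ[d>=2]((R ⋈[d=b] T)) → 1

== RESULT ==
d | u | e | b
9 | t | 5 | 9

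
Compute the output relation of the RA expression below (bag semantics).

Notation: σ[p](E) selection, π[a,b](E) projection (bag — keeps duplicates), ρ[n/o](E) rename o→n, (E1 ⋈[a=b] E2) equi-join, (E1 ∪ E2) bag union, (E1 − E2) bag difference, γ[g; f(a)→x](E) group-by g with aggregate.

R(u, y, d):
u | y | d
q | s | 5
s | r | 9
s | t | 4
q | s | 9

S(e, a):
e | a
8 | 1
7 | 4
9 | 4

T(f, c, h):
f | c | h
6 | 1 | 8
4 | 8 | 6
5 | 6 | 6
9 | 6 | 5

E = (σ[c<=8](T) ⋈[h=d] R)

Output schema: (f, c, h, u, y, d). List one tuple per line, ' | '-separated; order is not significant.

Row counts bottom-up:
  T → 4
  σ[c<=8](T) → 4
  R → 4
  (σ[c<=8](T) ⋈[h=d] R) → 1

== RESULT ==
f | c | h | u | y | d
9 | 6 | 5 | q | s | 5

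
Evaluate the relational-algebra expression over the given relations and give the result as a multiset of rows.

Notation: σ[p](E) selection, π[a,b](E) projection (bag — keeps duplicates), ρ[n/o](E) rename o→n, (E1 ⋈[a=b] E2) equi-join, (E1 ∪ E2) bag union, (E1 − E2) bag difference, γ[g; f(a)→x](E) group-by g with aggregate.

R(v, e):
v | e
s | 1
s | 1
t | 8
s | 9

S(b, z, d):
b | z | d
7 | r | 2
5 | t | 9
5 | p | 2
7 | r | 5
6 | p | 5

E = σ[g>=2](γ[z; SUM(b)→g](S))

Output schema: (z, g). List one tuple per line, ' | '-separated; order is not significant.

Per-node cardinality:
  S → 5
  γ[z; SUM(b)→g](S) → 3
  σ[g>=2](γ[z; SUM(b)→g](S)) → 3

== RESULT ==
z | g
p | 11
r | 14
t | 5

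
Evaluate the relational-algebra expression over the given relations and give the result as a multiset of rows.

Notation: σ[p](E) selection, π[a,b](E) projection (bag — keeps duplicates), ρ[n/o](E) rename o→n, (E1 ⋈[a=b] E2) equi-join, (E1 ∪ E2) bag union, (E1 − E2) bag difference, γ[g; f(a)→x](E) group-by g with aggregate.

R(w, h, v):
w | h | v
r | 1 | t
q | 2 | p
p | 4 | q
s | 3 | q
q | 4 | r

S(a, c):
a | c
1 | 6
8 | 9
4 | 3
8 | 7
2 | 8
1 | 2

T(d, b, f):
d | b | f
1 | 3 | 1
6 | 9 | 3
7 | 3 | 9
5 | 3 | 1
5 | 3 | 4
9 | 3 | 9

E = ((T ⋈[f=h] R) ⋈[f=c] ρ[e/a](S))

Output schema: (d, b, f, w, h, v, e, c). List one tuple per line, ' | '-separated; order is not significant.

Row counts bottom-up:
  T → 6
  R → 5
  (T ⋈[f=h] R) → 5
  S → 6
  ρ[e/a](S) → 6
  ((T ⋈[f=h] R) ⋈[f=c] ρ[e/a](S)) → 1

== RESULT ==
d | b | f | w | h | v | e | c
6 | 9 | 3 | s | 3 | q | 4 | 3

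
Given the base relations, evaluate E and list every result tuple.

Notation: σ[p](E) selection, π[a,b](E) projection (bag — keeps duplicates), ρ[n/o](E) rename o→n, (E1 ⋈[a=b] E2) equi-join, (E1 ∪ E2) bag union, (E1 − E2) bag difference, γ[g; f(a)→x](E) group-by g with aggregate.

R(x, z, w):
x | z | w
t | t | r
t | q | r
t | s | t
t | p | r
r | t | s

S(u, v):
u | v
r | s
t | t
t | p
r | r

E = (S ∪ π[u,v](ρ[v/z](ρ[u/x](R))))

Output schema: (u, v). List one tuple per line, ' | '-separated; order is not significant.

Per-node cardinality:
  S → 4
  R → 5
  ρ[u/x](R) → 5
  ρ[v/z](ρ[u/x](R)) → 5
  π[u,v](ρ[v/z](ρ[u/x](R))) → 5
  (S ∪ π[u,v](ρ[v/z](ρ[u/x](R)))) → 9

== RESULT ==
u | v
r | r
r | s
r | t
t | p
t | p
t | q
t | s
t | t
t | t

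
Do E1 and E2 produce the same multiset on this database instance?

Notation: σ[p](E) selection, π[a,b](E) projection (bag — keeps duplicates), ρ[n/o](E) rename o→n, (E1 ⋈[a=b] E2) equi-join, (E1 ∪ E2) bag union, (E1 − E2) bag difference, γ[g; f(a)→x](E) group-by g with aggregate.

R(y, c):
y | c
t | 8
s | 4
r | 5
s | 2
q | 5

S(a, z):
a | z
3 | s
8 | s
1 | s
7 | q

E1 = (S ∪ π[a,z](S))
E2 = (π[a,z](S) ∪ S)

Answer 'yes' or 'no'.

E1 subexpression sizes:
  S → 4
  S → 4
  π[a,z](S) → 4
  (S ∪ π[a,z](S)) → 8
E2 subexpression sizes:
  S → 4
  π[a,z](S) → 4
  S → 4
  (π[a,z](S) ∪ S) → 8

E1 and E2 produce the same multiset:
a | z
1 | s
1 | s
3 | s
3 | s
7 | q
7 | q
8 | s
8 | s

yes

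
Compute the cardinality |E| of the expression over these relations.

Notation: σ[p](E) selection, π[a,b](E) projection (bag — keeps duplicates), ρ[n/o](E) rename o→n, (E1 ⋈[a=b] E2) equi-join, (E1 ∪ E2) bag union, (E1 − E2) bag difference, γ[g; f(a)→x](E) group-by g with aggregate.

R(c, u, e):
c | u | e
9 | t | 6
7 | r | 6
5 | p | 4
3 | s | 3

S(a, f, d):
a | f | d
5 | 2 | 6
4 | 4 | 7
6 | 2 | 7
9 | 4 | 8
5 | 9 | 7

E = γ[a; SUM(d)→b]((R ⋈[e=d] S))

Subexpression sizes:
  R → 4
  S → 5
  (R ⋈[e=d] S) → 2
  γ[a; SUM(d)→b]((R ⋈[e=d] S)) → 1

|E| = 1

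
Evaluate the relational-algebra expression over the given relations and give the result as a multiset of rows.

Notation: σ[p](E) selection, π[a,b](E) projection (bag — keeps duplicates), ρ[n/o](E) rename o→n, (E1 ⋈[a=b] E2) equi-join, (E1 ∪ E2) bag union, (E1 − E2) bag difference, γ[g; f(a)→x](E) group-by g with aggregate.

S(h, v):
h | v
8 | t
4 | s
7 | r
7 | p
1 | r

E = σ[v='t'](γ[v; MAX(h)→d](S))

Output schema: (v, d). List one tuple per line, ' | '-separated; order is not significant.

Row counts bottom-up:
  S → 5
  γ[v; MAX(h)→d](S) → 4
  σ[v='t'](γ[v; MAX(h)→d](S)) → 1

== RESULT ==
v | d
t | 8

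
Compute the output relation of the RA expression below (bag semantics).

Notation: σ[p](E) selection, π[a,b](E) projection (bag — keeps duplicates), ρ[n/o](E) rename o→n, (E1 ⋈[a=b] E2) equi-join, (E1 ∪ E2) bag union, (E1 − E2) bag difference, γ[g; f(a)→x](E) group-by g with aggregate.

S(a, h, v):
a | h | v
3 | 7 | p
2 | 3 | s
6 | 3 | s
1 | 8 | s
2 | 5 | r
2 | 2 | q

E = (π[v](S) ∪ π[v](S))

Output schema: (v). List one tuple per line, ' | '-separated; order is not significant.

Per-node cardinality:
  S → 6
  π[v](S) → 6
  S → 6
  π[v](S) → 6
  (π[v](S) ∪ π[v](S)) → 12

== RESULT ==
v
p
p
q
q
r
r
s
s
s
s
s
s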